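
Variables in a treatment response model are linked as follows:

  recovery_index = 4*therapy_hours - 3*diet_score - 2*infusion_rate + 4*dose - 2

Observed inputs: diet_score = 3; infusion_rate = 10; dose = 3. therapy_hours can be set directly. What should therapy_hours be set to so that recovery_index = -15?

Substituting into the recovery_index equation gives recovery_index = 4*therapy_hours - 19.
Solve 4*therapy_hours - 19 = -15: therapy_hours = (-15 + 19) / 4 = 1.

therapy_hours = 1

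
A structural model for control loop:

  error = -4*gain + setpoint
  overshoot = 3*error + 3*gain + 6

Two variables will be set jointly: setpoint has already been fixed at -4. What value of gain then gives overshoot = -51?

gain = 5

With setpoint held at -4:
Substituting into the error equation gives error = -4*gain - 4.
So overshoot = -9*gain - 6.
Solve -9*gain - 6 = -51: gain = (-51 + 6) / -9 = 5.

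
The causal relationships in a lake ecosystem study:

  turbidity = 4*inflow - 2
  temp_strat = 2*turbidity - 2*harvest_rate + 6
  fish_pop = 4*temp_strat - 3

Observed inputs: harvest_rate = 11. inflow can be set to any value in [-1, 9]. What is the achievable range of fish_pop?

-115 to 205

Substituting into the temp_strat equation gives temp_strat = 8*inflow - 20.
This gives fish_pop = 32*inflow - 83.
Linear in inflow, so extremes are at the endpoints: inflow = -1 gives fish_pop = -115; inflow = 9 gives fish_pop = 205.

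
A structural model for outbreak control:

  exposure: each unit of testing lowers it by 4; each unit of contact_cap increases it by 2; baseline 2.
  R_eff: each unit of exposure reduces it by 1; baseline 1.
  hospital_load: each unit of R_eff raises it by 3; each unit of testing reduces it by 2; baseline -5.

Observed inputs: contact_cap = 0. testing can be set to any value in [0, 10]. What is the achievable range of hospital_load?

Substituting into the exposure equation gives exposure = -4*testing + 2.
So R_eff = 4*testing - 1.
So hospital_load = 10*testing - 8.
Linear in testing, so extremes are at the endpoints: testing = 0 gives hospital_load = -8; testing = 10 gives hospital_load = 92.

-8 to 92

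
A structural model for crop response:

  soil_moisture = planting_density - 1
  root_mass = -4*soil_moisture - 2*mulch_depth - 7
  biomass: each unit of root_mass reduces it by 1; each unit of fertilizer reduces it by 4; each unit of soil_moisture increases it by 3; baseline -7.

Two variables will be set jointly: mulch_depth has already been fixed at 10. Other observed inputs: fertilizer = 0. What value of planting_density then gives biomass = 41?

planting_density = 4

With mulch_depth held at 10:
Substituting into the root_mass equation gives root_mass = -4*planting_density - 23.
Substituting into the biomass equation gives biomass = 7*planting_density + 13.
Solve 7*planting_density + 13 = 41: planting_density = (41 - 13) / 7 = 4.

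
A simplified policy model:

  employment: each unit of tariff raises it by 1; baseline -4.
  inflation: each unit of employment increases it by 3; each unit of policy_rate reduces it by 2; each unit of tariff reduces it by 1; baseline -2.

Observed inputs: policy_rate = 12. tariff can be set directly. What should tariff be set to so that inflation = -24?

tariff = 7

Substituting into the inflation equation gives inflation = 2*tariff - 38.
Solve 2*tariff - 38 = -24: tariff = (-24 + 38) / 2 = 7.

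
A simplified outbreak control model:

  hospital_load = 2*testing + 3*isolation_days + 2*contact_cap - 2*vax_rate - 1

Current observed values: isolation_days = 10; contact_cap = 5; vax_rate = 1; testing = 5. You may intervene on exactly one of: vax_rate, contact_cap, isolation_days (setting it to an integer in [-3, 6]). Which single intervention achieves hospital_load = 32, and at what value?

set isolation_days = 5

Intervening on vax_rate: hospital_load = -2*vax_rate + 49. Reaching 32 requires vax_rate = 17/2, not an integer.
Intervening on contact_cap: hospital_load = 2*contact_cap + 37. Reaching 32 requires contact_cap = -5/2, not an integer.
Intervening on isolation_days: with other inputs at their observed values, hospital_load = 3*isolation_days + 17. Solving for 32 gives isolation_days = 5, within [-3, 6].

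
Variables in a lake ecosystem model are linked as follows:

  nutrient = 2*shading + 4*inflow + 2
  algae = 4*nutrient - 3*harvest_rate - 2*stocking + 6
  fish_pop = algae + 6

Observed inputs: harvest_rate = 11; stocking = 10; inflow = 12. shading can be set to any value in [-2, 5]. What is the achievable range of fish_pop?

Substituting into the nutrient equation gives nutrient = 2*shading + 50.
algae becomes 8*shading + 153.
Substituting into the fish_pop equation gives fish_pop = 8*shading + 159.
Linear in shading, so extremes are at the endpoints: shading = -2 gives fish_pop = 143; shading = 5 gives fish_pop = 199.

143 to 199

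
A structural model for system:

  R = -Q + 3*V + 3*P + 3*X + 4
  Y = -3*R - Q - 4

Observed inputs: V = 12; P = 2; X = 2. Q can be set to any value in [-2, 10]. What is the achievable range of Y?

Substituting into the R equation gives R = -Q + 52.
Substituting into the Y equation gives Y = 2*Q - 160.
Linear in Q, so extremes are at the endpoints: Q = -2 gives Y = -164; Q = 10 gives Y = -140.

-164 to -140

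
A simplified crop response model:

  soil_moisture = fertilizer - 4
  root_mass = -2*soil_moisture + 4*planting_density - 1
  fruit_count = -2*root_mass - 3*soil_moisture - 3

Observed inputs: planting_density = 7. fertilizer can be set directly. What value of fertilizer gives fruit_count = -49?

fertilizer = 12

Substituting into the root_mass equation gives root_mass = -2*fertilizer + 35.
This gives fruit_count = fertilizer - 61.
Solve fertilizer - 61 = -49: fertilizer = (-49 + 61) / 1 = 12.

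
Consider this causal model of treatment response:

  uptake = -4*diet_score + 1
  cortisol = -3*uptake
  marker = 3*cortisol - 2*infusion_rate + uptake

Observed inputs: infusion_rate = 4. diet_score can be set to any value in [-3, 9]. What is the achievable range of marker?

-112 to 272

Substituting into the cortisol equation gives cortisol = 12*diet_score - 3.
This gives marker = 32*diet_score - 16.
Linear in diet_score, so extremes are at the endpoints: diet_score = -3 gives marker = -112; diet_score = 9 gives marker = 272.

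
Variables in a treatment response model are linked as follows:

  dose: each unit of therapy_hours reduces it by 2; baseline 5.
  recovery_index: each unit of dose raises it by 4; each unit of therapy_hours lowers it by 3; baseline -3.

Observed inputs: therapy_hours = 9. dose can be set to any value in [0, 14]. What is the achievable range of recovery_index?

-30 to 26

Intervening on dose fixes its value directly, overriding its dependence on therapy_hours.
Substituting into the recovery_index equation gives recovery_index = 4*dose - 30.
Linear in dose, so extremes are at the endpoints: dose = 0 gives recovery_index = -30; dose = 14 gives recovery_index = 26.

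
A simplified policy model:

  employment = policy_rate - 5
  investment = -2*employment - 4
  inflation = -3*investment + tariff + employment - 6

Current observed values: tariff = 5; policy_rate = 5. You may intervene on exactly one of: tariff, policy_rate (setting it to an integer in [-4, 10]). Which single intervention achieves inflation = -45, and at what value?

set policy_rate = -3

Intervening on tariff: inflation = tariff + 6. Reaching -45 requires tariff = -51, outside [-4, 10].
Intervening on policy_rate: with other inputs at their observed values, inflation = 7*policy_rate - 24. Solving for -45 gives policy_rate = -3, within [-4, 10].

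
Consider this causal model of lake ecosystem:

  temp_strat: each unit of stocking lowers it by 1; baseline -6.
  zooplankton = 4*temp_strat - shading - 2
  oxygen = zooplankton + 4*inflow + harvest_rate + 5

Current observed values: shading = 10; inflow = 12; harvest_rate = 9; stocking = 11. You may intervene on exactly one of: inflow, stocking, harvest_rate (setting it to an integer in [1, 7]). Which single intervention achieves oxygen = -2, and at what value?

set stocking = 7

Intervening on inflow: oxygen = 4*inflow - 66. Reaching -2 requires inflow = 16, outside [1, 7].
Intervening on stocking: with other inputs at their observed values, oxygen = -4*stocking + 26. Solving for -2 gives stocking = 7, within [1, 7].
Intervening on harvest_rate: oxygen = harvest_rate - 27. Reaching -2 requires harvest_rate = 25, outside [1, 7].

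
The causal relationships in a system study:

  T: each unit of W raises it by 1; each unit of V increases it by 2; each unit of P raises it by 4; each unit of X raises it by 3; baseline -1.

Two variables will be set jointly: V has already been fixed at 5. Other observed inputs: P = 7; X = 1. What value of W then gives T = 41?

With V held at 5:
Substituting into the T equation gives T = W + 40.
Solve W + 40 = 41: W = (41 - 40) / 1 = 1.

W = 1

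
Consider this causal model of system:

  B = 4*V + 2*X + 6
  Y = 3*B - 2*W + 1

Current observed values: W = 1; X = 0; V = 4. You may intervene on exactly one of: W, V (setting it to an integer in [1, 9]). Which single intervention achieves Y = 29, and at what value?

set V = 1

Intervening on W: Y = -2*W + 67. Reaching 29 requires W = 19, outside [1, 9].
Intervening on V: with other inputs at their observed values, Y = 12*V + 17. Solving for 29 gives V = 1, within [1, 9].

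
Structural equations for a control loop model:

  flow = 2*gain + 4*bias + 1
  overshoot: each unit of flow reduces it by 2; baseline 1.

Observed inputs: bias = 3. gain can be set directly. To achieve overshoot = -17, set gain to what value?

gain = -2

Substituting into the flow equation gives flow = 2*gain + 13.
overshoot becomes -4*gain - 25.
Solve -4*gain - 25 = -17: gain = (-17 + 25) / -4 = -2.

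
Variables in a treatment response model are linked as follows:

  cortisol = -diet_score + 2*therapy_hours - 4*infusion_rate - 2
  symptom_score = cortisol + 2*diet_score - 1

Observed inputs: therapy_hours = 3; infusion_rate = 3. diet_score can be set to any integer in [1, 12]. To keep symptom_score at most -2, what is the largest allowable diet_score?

diet_score = 7

Substituting into the cortisol equation gives cortisol = -diet_score - 8.
Substituting into the symptom_score equation gives symptom_score = diet_score - 9.
Require diet_score - 9 ≤ -2, so diet_score ≤ 7.
The largest integer in [1, 12] satisfying this is 7.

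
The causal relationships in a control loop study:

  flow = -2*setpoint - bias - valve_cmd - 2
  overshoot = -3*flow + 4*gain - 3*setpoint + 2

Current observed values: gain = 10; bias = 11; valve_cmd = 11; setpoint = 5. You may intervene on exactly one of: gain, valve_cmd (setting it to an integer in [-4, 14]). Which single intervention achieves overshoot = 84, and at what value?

Intervening on gain: overshoot = 4*gain + 89. Reaching 84 requires gain = -5/4, not an integer.
Intervening on valve_cmd: with other inputs at their observed values, overshoot = 3*valve_cmd + 96. Solving for 84 gives valve_cmd = -4, within [-4, 14].

set valve_cmd = -4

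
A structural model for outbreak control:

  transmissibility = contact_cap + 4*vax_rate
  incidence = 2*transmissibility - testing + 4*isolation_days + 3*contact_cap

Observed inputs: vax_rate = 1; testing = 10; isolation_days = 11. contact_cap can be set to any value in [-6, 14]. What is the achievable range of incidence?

Substituting into the transmissibility equation gives transmissibility = contact_cap + 4.
Substituting into the incidence equation gives incidence = 5*contact_cap + 42.
Linear in contact_cap, so extremes are at the endpoints: contact_cap = -6 gives incidence = 12; contact_cap = 14 gives incidence = 112.

12 to 112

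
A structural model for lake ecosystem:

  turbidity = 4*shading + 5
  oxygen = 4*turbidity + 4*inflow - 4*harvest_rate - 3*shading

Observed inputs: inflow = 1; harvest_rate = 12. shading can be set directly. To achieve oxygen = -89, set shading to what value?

shading = -5

Substituting into the oxygen equation gives oxygen = 13*shading - 24.
Solve 13*shading - 24 = -89: shading = (-89 + 24) / 13 = -5.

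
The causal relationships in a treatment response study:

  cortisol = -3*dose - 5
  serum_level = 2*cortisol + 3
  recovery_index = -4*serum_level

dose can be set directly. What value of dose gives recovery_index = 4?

Substituting into the serum_level equation gives serum_level = -6*dose - 7.
Substituting into the recovery_index equation gives recovery_index = 24*dose + 28.
Solve 24*dose + 28 = 4: dose = (4 - 28) / 24 = -1.

dose = -1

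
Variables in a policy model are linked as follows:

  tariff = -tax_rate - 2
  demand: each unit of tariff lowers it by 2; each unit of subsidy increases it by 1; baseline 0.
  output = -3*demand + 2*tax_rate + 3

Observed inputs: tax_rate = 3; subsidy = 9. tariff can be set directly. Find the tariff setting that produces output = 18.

Intervening on tariff fixes its value directly, overriding its dependence on tax_rate.
Substituting into the demand equation gives demand = -2*tariff + 9.
Substituting into the output equation gives output = 6*tariff - 18.
Solve 6*tariff - 18 = 18: tariff = (18 + 18) / 6 = 6.

tariff = 6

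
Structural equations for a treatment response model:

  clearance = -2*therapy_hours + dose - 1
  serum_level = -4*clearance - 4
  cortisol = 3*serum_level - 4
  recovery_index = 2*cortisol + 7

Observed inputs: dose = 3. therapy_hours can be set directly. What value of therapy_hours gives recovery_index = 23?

therapy_hours = 2

Substituting into the clearance equation gives clearance = -2*therapy_hours + 2.
This gives serum_level = 8*therapy_hours - 12.
cortisol becomes 24*therapy_hours - 40.
Substituting into the recovery_index equation gives recovery_index = 48*therapy_hours - 73.
Solve 48*therapy_hours - 73 = 23: therapy_hours = (23 + 73) / 48 = 2.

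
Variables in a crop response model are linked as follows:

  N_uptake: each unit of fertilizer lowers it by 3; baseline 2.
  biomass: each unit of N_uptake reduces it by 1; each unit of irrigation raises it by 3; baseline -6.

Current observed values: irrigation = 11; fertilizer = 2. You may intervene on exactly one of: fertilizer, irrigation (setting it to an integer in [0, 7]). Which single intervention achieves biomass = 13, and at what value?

set irrigation = 5

Intervening on fertilizer: biomass = 3*fertilizer + 25. Reaching 13 requires fertilizer = -4, outside [0, 7].
Intervening on irrigation: with other inputs at their observed values, biomass = 3*irrigation - 2. Solving for 13 gives irrigation = 5, within [0, 7].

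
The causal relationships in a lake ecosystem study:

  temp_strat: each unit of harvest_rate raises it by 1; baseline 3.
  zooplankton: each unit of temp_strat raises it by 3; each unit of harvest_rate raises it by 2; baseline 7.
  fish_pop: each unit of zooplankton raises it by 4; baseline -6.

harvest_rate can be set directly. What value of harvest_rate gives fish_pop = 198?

harvest_rate = 7

Substituting into the zooplankton equation gives zooplankton = 5*harvest_rate + 16.
Substituting into the fish_pop equation gives fish_pop = 20*harvest_rate + 58.
Solve 20*harvest_rate + 58 = 198: harvest_rate = (198 - 58) / 20 = 7.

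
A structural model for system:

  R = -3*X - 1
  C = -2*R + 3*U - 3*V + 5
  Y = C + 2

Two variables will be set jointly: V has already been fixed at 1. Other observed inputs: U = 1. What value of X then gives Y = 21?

With V held at 1:
Substituting into the C equation gives C = 6*X + 7.
Substituting into the Y equation gives Y = 6*X + 9.
Solve 6*X + 9 = 21: X = (21 - 9) / 6 = 2.

X = 2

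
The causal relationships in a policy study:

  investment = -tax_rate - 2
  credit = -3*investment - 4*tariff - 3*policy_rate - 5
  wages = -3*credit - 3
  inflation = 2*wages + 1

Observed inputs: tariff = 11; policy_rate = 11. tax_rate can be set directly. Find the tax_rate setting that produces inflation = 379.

Substituting into the credit equation gives credit = 3*tax_rate - 76.
This gives wages = -9*tax_rate + 225.
Substituting into the inflation equation gives inflation = -18*tax_rate + 451.
Solve -18*tax_rate + 451 = 379: tax_rate = (379 - 451) / -18 = 4.

tax_rate = 4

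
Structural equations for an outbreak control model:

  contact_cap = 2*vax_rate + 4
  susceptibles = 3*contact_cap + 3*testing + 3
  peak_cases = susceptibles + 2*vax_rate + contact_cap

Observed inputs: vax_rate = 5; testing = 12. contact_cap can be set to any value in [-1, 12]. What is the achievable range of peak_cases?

45 to 97

Intervening on contact_cap fixes its value directly, overriding its dependence on vax_rate.
Substituting into the susceptibles equation gives susceptibles = 3*contact_cap + 39.
So peak_cases = 4*contact_cap + 49.
Linear in contact_cap, so extremes are at the endpoints: contact_cap = -1 gives peak_cases = 45; contact_cap = 12 gives peak_cases = 97.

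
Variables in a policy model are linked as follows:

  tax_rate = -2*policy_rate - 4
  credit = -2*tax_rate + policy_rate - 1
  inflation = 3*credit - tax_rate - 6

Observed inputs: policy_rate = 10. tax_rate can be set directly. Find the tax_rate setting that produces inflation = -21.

tax_rate = 6

Intervening on tax_rate fixes its value directly, overriding its dependence on policy_rate.
Substituting into the credit equation gives credit = -2*tax_rate + 9.
inflation becomes -7*tax_rate + 21.
Solve -7*tax_rate + 21 = -21: tax_rate = (-21 - 21) / -7 = 6.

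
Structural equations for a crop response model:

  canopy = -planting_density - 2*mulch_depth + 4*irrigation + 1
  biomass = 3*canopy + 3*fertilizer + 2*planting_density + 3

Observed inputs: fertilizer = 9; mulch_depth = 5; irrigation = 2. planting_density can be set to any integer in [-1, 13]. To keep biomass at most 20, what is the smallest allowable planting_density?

planting_density = 7

Substituting into the canopy equation gives canopy = -planting_density - 1.
So biomass = -planting_density + 27.
Require -planting_density + 27 ≤ 20, so planting_density ≥ 7.
The smallest integer in [-1, 13] satisfying this is 7.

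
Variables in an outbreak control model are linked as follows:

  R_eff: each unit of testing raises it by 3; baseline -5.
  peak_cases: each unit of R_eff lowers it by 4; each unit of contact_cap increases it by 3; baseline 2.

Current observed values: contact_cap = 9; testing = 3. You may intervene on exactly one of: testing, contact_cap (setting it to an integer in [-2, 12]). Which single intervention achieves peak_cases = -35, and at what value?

set testing = 7

Intervening on testing: with other inputs at their observed values, peak_cases = -12*testing + 49. Solving for -35 gives testing = 7, within [-2, 12].
Intervening on contact_cap: peak_cases = 3*contact_cap - 14. Reaching -35 requires contact_cap = -7, outside [-2, 12].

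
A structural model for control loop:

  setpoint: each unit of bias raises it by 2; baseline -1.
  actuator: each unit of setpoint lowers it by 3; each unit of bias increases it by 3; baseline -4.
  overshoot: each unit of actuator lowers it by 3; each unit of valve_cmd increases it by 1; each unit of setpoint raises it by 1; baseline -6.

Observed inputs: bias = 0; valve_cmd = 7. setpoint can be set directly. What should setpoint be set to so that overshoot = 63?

Intervening on setpoint fixes its value directly, overriding its dependence on bias.
Substituting into the actuator equation gives actuator = -3*setpoint - 4.
overshoot becomes 10*setpoint + 13.
Solve 10*setpoint + 13 = 63: setpoint = (63 - 13) / 10 = 5.

setpoint = 5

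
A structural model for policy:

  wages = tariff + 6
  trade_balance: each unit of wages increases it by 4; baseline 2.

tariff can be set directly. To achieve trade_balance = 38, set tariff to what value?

Substituting into the trade_balance equation gives trade_balance = 4*tariff + 26.
Solve 4*tariff + 26 = 38: tariff = (38 - 26) / 4 = 3.

tariff = 3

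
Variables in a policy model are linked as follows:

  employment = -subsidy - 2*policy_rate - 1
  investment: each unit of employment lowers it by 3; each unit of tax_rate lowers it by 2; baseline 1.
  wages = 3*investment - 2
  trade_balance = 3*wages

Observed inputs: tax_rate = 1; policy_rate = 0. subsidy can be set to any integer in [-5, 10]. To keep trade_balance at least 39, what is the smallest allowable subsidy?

subsidy = 1

Substituting into the employment equation gives employment = -subsidy - 1.
Substituting into the investment equation gives investment = 3*subsidy + 2.
This gives wages = 9*subsidy + 4.
Substituting into the trade_balance equation gives trade_balance = 27*subsidy + 12.
Require 27*subsidy + 12 ≥ 39, so subsidy ≥ 1.
The smallest integer in [-5, 10] satisfying this is 1.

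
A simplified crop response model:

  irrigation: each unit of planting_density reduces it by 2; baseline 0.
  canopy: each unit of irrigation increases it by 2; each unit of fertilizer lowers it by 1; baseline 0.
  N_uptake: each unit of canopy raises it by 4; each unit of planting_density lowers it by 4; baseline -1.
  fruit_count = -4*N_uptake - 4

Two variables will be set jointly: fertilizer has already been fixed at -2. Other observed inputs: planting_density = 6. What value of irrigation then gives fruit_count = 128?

With fertilizer held at -2:
Intervening on irrigation fixes its value directly, overriding its dependence on planting_density.
Substituting into the canopy equation gives canopy = 2*irrigation + 2.
So N_uptake = 8*irrigation - 17.
This gives fruit_count = -32*irrigation + 64.
Solve -32*irrigation + 64 = 128: irrigation = (128 - 64) / -32 = -2.

irrigation = -2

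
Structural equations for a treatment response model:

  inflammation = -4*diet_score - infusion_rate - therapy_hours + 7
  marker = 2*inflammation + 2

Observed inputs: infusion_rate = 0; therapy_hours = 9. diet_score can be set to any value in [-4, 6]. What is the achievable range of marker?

Substituting into the inflammation equation gives inflammation = -4*diet_score - 2.
marker becomes -8*diet_score - 2.
Linear in diet_score, so extremes are at the endpoints: diet_score = -4 gives marker = 30; diet_score = 6 gives marker = -50.

-50 to 30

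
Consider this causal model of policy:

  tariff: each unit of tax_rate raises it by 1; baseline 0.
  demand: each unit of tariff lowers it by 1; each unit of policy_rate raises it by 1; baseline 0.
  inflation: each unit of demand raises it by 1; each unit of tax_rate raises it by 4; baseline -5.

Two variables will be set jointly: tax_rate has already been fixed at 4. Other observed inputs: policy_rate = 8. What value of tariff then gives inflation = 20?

tariff = -1

With tax_rate held at 4:
Intervening on tariff fixes its value directly, overriding its dependence on tax_rate.
Substituting into the demand equation gives demand = -tariff + 8.
Substituting into the inflation equation gives inflation = -tariff + 19.
Solve -tariff + 19 = 20: tariff = (20 - 19) / -1 = -1.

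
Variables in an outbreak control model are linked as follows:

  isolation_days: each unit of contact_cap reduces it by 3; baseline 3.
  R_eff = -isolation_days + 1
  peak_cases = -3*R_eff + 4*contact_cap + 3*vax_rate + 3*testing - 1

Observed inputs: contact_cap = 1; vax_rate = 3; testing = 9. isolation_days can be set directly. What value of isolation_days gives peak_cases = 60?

Intervening on isolation_days fixes its value directly, overriding its dependence on contact_cap.
Substituting into the peak_cases equation gives peak_cases = 3*isolation_days + 36.
Solve 3*isolation_days + 36 = 60: isolation_days = (60 - 36) / 3 = 8.

isolation_days = 8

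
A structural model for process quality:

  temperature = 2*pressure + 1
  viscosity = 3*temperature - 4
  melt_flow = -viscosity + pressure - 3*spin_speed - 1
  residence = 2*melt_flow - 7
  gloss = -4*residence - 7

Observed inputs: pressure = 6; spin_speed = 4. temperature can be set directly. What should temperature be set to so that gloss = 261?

temperature = 9

Intervening on temperature fixes its value directly, overriding its dependence on pressure.
Substituting into the melt_flow equation gives melt_flow = -3*temperature - 3.
Substituting into the residence equation gives residence = -6*temperature - 13.
Substituting into the gloss equation gives gloss = 24*temperature + 45.
Solve 24*temperature + 45 = 261: temperature = (261 - 45) / 24 = 9.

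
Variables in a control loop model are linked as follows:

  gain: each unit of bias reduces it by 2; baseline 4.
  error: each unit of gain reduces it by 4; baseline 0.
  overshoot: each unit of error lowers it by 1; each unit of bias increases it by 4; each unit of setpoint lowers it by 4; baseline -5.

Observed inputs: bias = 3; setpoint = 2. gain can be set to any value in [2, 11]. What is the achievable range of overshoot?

Intervening on gain fixes its value directly, overriding its dependence on bias.
Substituting into the overshoot equation gives overshoot = 4*gain - 1.
Linear in gain, so extremes are at the endpoints: gain = 2 gives overshoot = 7; gain = 11 gives overshoot = 43.

7 to 43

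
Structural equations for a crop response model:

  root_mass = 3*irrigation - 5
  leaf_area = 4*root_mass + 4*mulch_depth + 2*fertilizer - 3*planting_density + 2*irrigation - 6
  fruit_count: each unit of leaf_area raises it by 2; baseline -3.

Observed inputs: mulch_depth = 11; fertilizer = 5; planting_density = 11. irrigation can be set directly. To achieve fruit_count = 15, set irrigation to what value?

Substituting into the leaf_area equation gives leaf_area = 14*irrigation - 5.
Substituting into the fruit_count equation gives fruit_count = 28*irrigation - 13.
Solve 28*irrigation - 13 = 15: irrigation = (15 + 13) / 28 = 1.

irrigation = 1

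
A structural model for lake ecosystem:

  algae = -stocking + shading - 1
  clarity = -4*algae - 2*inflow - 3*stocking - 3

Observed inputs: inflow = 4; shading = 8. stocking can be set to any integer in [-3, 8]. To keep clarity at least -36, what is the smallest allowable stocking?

Substituting into the algae equation gives algae = -stocking + 7.
So clarity = stocking - 39.
Require stocking - 39 ≥ -36, so stocking ≥ 3.
The smallest integer in [-3, 8] satisfying this is 3.

stocking = 3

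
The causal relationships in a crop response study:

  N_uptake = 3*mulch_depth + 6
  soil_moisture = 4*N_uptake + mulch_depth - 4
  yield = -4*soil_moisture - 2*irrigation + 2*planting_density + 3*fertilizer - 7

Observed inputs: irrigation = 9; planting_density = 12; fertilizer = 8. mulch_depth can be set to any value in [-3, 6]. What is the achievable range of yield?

Substituting into the soil_moisture equation gives soil_moisture = 13*mulch_depth + 20.
Substituting into the yield equation gives yield = -52*mulch_depth - 57.
Linear in mulch_depth, so extremes are at the endpoints: mulch_depth = -3 gives yield = 99; mulch_depth = 6 gives yield = -369.

-369 to 99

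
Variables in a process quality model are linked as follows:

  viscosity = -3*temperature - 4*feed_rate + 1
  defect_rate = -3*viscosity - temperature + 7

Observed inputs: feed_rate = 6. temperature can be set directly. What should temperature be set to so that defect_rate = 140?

Substituting into the viscosity equation gives viscosity = -3*temperature - 23.
This gives defect_rate = 8*temperature + 76.
Solve 8*temperature + 76 = 140: temperature = (140 - 76) / 8 = 8.

temperature = 8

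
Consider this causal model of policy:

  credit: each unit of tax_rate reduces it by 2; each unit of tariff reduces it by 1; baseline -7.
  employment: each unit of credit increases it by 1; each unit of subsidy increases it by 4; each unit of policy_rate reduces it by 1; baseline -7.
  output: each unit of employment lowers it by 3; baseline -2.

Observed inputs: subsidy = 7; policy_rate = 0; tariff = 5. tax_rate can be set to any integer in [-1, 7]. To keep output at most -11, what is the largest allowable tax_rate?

Substituting into the credit equation gives credit = -2*tax_rate - 12.
Substituting into the employment equation gives employment = -2*tax_rate + 9.
Substituting into the output equation gives output = 6*tax_rate - 29.
Require 6*tax_rate - 29 ≤ -11, so tax_rate ≤ 3.
The largest integer in [-1, 7] satisfying this is 3.

tax_rate = 3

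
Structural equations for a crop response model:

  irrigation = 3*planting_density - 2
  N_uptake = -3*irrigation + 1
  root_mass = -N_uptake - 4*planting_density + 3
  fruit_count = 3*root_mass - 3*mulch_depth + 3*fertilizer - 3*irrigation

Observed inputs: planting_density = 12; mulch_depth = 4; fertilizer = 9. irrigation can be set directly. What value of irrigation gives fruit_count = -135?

irrigation = -2

Intervening on irrigation fixes its value directly, overriding its dependence on planting_density.
Substituting into the root_mass equation gives root_mass = 3*irrigation - 46.
fruit_count becomes 6*irrigation - 123.
Solve 6*irrigation - 123 = -135: irrigation = (-135 + 123) / 6 = -2.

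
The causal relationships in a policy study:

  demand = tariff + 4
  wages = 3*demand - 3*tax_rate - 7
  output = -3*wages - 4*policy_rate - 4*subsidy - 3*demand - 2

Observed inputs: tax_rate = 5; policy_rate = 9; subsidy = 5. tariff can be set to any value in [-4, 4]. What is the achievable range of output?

Substituting into the wages equation gives wages = 3*tariff - 10.
So output = -12*tariff - 40.
Linear in tariff, so extremes are at the endpoints: tariff = -4 gives output = 8; tariff = 4 gives output = -88.

-88 to 8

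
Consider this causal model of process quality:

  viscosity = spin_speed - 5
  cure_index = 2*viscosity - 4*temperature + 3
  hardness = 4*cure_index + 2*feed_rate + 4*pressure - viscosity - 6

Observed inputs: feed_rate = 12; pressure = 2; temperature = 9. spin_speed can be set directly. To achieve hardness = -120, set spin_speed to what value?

spin_speed = 3

Substituting into the cure_index equation gives cure_index = 2*spin_speed - 43.
hardness becomes 7*spin_speed - 141.
Solve 7*spin_speed - 141 = -120: spin_speed = (-120 + 141) / 7 = 3.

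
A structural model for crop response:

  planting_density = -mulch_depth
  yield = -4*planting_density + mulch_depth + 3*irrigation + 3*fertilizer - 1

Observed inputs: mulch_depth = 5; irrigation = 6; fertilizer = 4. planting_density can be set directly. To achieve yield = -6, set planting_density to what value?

planting_density = 10

Intervening on planting_density fixes its value directly, overriding its dependence on mulch_depth.
Substituting into the yield equation gives yield = -4*planting_density + 34.
Solve -4*planting_density + 34 = -6: planting_density = (-6 - 34) / -4 = 10.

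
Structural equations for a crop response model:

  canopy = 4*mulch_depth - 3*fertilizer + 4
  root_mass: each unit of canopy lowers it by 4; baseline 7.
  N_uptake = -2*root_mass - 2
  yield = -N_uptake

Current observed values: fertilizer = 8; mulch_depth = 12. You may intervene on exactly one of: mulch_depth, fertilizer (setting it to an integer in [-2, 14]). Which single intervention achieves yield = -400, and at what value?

set fertilizer = 0

Intervening on mulch_depth: yield = -32*mulch_depth + 176. Reaching -400 requires mulch_depth = 18, outside [-2, 14].
Intervening on fertilizer: with other inputs at their observed values, yield = 24*fertilizer - 400. Solving for -400 gives fertilizer = 0, within [-2, 14].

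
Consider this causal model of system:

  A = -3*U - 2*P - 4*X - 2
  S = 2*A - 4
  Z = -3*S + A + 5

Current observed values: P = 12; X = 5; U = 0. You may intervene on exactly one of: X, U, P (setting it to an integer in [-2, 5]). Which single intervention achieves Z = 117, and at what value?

set P = -1

Intervening on X: Z = 20*X + 147. Reaching 117 requires X = -3/2, not an integer.
Intervening on U: Z = 15*U + 247. Reaching 117 requires U = -26/3, not an integer.
Intervening on P: with other inputs at their observed values, Z = 10*P + 127. Solving for 117 gives P = -1, within [-2, 5].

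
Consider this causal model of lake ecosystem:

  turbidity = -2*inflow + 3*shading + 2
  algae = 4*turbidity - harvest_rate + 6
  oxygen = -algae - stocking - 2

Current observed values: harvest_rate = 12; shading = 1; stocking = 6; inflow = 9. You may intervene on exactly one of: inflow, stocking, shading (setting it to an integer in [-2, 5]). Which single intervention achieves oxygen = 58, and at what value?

Intervening on inflow: oxygen = 8*inflow - 22. Reaching 58 requires inflow = 10, outside [-2, 5].
Intervening on stocking: with other inputs at their observed values, oxygen = -stocking + 56. Solving for 58 gives stocking = -2, within [-2, 5].
Intervening on shading: oxygen = -12*shading + 62. Reaching 58 requires shading = 1/3, not an integer.

set stocking = -2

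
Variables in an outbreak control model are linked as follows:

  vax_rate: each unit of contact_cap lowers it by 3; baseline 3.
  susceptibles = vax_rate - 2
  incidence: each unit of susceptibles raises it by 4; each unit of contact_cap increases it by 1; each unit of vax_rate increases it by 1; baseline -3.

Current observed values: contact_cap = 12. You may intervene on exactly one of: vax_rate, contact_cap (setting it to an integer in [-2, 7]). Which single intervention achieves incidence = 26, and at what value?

Intervening on vax_rate: with other inputs at their observed values, incidence = 5*vax_rate + 1. Solving for 26 gives vax_rate = 5, within [-2, 7].
Intervening on contact_cap: incidence = -14*contact_cap + 4. Reaching 26 requires contact_cap = -11/7, not an integer.

set vax_rate = 5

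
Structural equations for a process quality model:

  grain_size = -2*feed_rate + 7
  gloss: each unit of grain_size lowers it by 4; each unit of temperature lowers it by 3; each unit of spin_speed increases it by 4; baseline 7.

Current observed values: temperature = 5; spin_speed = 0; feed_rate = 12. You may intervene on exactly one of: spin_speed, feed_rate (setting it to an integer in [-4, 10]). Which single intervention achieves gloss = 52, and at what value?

Intervening on spin_speed: with other inputs at their observed values, gloss = 4*spin_speed + 60. Solving for 52 gives spin_speed = -2, within [-4, 10].
Intervening on feed_rate: gloss = 8*feed_rate - 36. Reaching 52 requires feed_rate = 11, outside [-4, 10].

set spin_speed = -2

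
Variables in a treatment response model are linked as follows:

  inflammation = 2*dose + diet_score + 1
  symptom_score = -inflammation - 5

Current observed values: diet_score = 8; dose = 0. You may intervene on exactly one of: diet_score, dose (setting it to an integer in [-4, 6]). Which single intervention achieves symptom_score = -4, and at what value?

Intervening on diet_score: with other inputs at their observed values, symptom_score = -diet_score - 6. Solving for -4 gives diet_score = -2, within [-4, 6].
Intervening on dose: symptom_score = -2*dose - 14. Reaching -4 requires dose = -5, outside [-4, 6].

set diet_score = -2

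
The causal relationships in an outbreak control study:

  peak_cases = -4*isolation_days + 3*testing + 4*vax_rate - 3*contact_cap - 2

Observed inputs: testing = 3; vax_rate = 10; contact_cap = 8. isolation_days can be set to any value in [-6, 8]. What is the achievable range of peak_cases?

Substituting into the peak_cases equation gives peak_cases = -4*isolation_days + 23.
Linear in isolation_days, so extremes are at the endpoints: isolation_days = -6 gives peak_cases = 47; isolation_days = 8 gives peak_cases = -9.

-9 to 47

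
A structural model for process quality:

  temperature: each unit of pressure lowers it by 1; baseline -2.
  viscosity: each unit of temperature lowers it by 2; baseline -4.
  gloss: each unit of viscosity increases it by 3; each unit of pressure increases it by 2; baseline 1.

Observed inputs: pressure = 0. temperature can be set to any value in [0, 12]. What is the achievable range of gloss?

-83 to -11

Intervening on temperature fixes its value directly, overriding its dependence on pressure.
Substituting into the gloss equation gives gloss = -6*temperature - 11.
Linear in temperature, so extremes are at the endpoints: temperature = 0 gives gloss = -11; temperature = 12 gives gloss = -83.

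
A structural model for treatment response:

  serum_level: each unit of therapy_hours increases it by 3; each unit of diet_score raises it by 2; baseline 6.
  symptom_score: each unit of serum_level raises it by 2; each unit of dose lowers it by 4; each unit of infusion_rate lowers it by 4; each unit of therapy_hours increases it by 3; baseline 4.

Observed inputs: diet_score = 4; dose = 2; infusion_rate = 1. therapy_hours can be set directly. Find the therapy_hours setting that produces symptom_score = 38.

therapy_hours = 2

Substituting into the serum_level equation gives serum_level = 3*therapy_hours + 14.
Substituting into the symptom_score equation gives symptom_score = 9*therapy_hours + 20.
Solve 9*therapy_hours + 20 = 38: therapy_hours = (38 - 20) / 9 = 2.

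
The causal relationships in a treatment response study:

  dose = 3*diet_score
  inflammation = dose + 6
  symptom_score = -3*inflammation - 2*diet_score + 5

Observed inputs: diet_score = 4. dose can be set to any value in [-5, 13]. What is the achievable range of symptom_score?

-60 to -6

Intervening on dose fixes its value directly, overriding its dependence on diet_score.
Substituting into the symptom_score equation gives symptom_score = -3*dose - 21.
Linear in dose, so extremes are at the endpoints: dose = -5 gives symptom_score = -6; dose = 13 gives symptom_score = -60.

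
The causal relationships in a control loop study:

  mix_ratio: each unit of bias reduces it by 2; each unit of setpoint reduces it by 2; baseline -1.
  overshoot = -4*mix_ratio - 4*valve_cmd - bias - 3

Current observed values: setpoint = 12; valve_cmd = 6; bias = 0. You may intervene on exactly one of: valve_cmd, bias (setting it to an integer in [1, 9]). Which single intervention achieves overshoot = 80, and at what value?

set bias = 1

Intervening on valve_cmd: overshoot = -4*valve_cmd + 97. Reaching 80 requires valve_cmd = 17/4, not an integer.
Intervening on bias: with other inputs at their observed values, overshoot = 7*bias + 73. Solving for 80 gives bias = 1, within [1, 9].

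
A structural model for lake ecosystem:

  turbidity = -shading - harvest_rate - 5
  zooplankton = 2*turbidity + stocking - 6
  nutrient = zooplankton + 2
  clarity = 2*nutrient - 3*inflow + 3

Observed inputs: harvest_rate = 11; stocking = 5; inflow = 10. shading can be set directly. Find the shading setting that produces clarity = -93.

Substituting into the turbidity equation gives turbidity = -shading - 16.
So zooplankton = -2*shading - 33.
So nutrient = -2*shading - 31.
Substituting into the clarity equation gives clarity = -4*shading - 89.
Solve -4*shading - 89 = -93: shading = (-93 + 89) / -4 = 1.

shading = 1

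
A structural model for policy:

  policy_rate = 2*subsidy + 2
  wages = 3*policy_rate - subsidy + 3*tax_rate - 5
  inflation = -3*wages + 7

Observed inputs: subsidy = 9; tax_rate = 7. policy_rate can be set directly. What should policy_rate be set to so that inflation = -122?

policy_rate = 12

Intervening on policy_rate fixes its value directly, overriding its dependence on subsidy.
Substituting into the wages equation gives wages = 3*policy_rate + 7.
So inflation = -9*policy_rate - 14.
Solve -9*policy_rate - 14 = -122: policy_rate = (-122 + 14) / -9 = 12.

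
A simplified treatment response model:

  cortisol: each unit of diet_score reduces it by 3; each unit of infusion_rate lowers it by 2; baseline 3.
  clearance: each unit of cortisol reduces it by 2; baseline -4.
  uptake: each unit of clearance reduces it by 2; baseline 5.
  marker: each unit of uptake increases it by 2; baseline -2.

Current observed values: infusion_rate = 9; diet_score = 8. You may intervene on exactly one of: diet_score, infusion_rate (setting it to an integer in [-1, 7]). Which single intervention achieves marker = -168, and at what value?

set diet_score = 3

Intervening on diet_score: with other inputs at their observed values, marker = -24*diet_score - 96. Solving for -168 gives diet_score = 3, within [-1, 7].
Intervening on infusion_rate: marker = -16*infusion_rate - 144. Reaching -168 requires infusion_rate = 3/2, not an integer.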